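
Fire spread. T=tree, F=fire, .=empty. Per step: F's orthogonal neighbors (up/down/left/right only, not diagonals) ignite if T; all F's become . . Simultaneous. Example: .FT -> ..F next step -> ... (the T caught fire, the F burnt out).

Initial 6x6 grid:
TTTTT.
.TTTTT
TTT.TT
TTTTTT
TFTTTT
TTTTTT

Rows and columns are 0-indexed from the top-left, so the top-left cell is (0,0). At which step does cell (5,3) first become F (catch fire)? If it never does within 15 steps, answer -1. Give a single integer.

Step 1: cell (5,3)='T' (+4 fires, +1 burnt)
Step 2: cell (5,3)='T' (+6 fires, +4 burnt)
Step 3: cell (5,3)='F' (+6 fires, +6 burnt)
  -> target ignites at step 3
Step 4: cell (5,3)='.' (+5 fires, +6 burnt)
Step 5: cell (5,3)='.' (+6 fires, +5 burnt)
Step 6: cell (5,3)='.' (+3 fires, +6 burnt)
Step 7: cell (5,3)='.' (+2 fires, +3 burnt)
Step 8: cell (5,3)='.' (+0 fires, +2 burnt)
  fire out at step 8

3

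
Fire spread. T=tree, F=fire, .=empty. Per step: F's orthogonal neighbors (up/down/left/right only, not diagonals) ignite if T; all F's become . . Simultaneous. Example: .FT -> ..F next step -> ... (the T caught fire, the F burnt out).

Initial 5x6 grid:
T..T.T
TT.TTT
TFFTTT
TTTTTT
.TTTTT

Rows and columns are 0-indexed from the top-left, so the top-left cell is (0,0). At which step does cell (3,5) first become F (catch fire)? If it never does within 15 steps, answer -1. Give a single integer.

Step 1: cell (3,5)='T' (+5 fires, +2 burnt)
Step 2: cell (3,5)='T' (+7 fires, +5 burnt)
Step 3: cell (3,5)='T' (+6 fires, +7 burnt)
Step 4: cell (3,5)='F' (+3 fires, +6 burnt)
  -> target ignites at step 4
Step 5: cell (3,5)='.' (+2 fires, +3 burnt)
Step 6: cell (3,5)='.' (+0 fires, +2 burnt)
  fire out at step 6

4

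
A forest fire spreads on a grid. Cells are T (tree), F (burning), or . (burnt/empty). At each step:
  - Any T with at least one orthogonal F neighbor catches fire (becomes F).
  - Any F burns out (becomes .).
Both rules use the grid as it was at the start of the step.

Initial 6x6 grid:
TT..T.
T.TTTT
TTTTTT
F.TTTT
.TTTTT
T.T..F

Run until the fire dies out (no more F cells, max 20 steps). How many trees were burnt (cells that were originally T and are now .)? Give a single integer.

Step 1: +2 fires, +2 burnt (F count now 2)
Step 2: +4 fires, +2 burnt (F count now 4)
Step 3: +5 fires, +4 burnt (F count now 5)
Step 4: +8 fires, +5 burnt (F count now 8)
Step 5: +4 fires, +8 burnt (F count now 4)
Step 6: +1 fires, +4 burnt (F count now 1)
Step 7: +0 fires, +1 burnt (F count now 0)
Fire out after step 7
Initially T: 25, now '.': 35
Total burnt (originally-T cells now '.'): 24

Answer: 24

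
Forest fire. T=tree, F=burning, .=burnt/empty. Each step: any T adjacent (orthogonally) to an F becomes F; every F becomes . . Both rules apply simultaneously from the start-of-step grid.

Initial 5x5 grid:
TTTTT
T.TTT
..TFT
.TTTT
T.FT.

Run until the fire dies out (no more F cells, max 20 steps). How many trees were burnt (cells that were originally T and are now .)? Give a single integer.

Step 1: +6 fires, +2 burnt (F count now 6)
Step 2: +5 fires, +6 burnt (F count now 5)
Step 3: +2 fires, +5 burnt (F count now 2)
Step 4: +1 fires, +2 burnt (F count now 1)
Step 5: +1 fires, +1 burnt (F count now 1)
Step 6: +1 fires, +1 burnt (F count now 1)
Step 7: +0 fires, +1 burnt (F count now 0)
Fire out after step 7
Initially T: 17, now '.': 24
Total burnt (originally-T cells now '.'): 16

Answer: 16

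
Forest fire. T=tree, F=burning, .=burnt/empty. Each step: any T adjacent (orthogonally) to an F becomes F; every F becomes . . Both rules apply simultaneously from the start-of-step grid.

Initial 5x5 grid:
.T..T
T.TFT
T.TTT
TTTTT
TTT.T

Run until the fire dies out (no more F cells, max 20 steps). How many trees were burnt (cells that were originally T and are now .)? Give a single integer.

Answer: 17

Derivation:
Step 1: +3 fires, +1 burnt (F count now 3)
Step 2: +4 fires, +3 burnt (F count now 4)
Step 3: +2 fires, +4 burnt (F count now 2)
Step 4: +3 fires, +2 burnt (F count now 3)
Step 5: +2 fires, +3 burnt (F count now 2)
Step 6: +2 fires, +2 burnt (F count now 2)
Step 7: +1 fires, +2 burnt (F count now 1)
Step 8: +0 fires, +1 burnt (F count now 0)
Fire out after step 8
Initially T: 18, now '.': 24
Total burnt (originally-T cells now '.'): 17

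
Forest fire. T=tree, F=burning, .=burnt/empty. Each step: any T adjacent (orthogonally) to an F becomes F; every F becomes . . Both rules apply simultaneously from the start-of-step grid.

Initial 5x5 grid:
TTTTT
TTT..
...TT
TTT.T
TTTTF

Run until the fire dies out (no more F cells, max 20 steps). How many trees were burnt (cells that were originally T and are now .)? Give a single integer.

Answer: 10

Derivation:
Step 1: +2 fires, +1 burnt (F count now 2)
Step 2: +2 fires, +2 burnt (F count now 2)
Step 3: +3 fires, +2 burnt (F count now 3)
Step 4: +2 fires, +3 burnt (F count now 2)
Step 5: +1 fires, +2 burnt (F count now 1)
Step 6: +0 fires, +1 burnt (F count now 0)
Fire out after step 6
Initially T: 18, now '.': 17
Total burnt (originally-T cells now '.'): 10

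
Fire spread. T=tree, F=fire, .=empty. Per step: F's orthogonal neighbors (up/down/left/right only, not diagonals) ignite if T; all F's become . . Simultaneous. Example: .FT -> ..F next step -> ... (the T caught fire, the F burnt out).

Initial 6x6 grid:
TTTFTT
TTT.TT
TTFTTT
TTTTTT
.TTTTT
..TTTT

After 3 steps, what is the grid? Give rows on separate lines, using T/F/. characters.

Step 1: 6 trees catch fire, 2 burn out
  TTF.FT
  TTF.TT
  TF.FTT
  TTFTTT
  .TTTTT
  ..TTTT
Step 2: 9 trees catch fire, 6 burn out
  TF...F
  TF..FT
  F...FT
  TF.FTT
  .TFTTT
  ..TTTT
Step 3: 9 trees catch fire, 9 burn out
  F.....
  F....F
  .....F
  F...FT
  .F.FTT
  ..FTTT

F.....
F....F
.....F
F...FT
.F.FTT
..FTTT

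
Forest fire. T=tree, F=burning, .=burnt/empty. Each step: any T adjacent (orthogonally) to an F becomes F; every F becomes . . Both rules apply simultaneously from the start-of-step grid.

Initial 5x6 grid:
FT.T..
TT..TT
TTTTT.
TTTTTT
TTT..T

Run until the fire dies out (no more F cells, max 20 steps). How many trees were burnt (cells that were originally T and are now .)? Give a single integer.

Answer: 20

Derivation:
Step 1: +2 fires, +1 burnt (F count now 2)
Step 2: +2 fires, +2 burnt (F count now 2)
Step 3: +2 fires, +2 burnt (F count now 2)
Step 4: +3 fires, +2 burnt (F count now 3)
Step 5: +3 fires, +3 burnt (F count now 3)
Step 6: +3 fires, +3 burnt (F count now 3)
Step 7: +2 fires, +3 burnt (F count now 2)
Step 8: +2 fires, +2 burnt (F count now 2)
Step 9: +1 fires, +2 burnt (F count now 1)
Step 10: +0 fires, +1 burnt (F count now 0)
Fire out after step 10
Initially T: 21, now '.': 29
Total burnt (originally-T cells now '.'): 20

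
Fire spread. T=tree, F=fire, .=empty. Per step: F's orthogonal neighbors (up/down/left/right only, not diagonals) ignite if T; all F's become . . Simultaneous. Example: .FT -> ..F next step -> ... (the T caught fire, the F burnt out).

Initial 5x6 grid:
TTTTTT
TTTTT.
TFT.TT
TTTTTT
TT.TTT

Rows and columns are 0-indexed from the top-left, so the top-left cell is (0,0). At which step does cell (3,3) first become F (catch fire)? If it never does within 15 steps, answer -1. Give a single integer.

Step 1: cell (3,3)='T' (+4 fires, +1 burnt)
Step 2: cell (3,3)='T' (+6 fires, +4 burnt)
Step 3: cell (3,3)='F' (+5 fires, +6 burnt)
  -> target ignites at step 3
Step 4: cell (3,3)='.' (+4 fires, +5 burnt)
Step 5: cell (3,3)='.' (+4 fires, +4 burnt)
Step 6: cell (3,3)='.' (+3 fires, +4 burnt)
Step 7: cell (3,3)='.' (+0 fires, +3 burnt)
  fire out at step 7

3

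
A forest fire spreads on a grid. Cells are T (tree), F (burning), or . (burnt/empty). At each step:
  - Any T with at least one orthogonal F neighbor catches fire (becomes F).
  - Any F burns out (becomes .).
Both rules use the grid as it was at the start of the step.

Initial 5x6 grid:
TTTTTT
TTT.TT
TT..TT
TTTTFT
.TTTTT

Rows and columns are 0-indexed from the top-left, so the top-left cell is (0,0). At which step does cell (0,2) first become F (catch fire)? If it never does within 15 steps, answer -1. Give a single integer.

Step 1: cell (0,2)='T' (+4 fires, +1 burnt)
Step 2: cell (0,2)='T' (+5 fires, +4 burnt)
Step 3: cell (0,2)='T' (+4 fires, +5 burnt)
Step 4: cell (0,2)='T' (+5 fires, +4 burnt)
Step 5: cell (0,2)='F' (+3 fires, +5 burnt)
  -> target ignites at step 5
Step 6: cell (0,2)='.' (+3 fires, +3 burnt)
Step 7: cell (0,2)='.' (+1 fires, +3 burnt)
Step 8: cell (0,2)='.' (+0 fires, +1 burnt)
  fire out at step 8

5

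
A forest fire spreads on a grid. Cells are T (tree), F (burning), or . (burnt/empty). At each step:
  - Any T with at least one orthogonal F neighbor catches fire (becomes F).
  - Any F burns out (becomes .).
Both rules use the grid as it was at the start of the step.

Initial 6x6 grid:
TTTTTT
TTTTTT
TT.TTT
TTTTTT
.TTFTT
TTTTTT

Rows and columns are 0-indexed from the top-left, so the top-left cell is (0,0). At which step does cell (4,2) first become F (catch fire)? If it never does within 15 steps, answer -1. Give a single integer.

Step 1: cell (4,2)='F' (+4 fires, +1 burnt)
  -> target ignites at step 1
Step 2: cell (4,2)='.' (+7 fires, +4 burnt)
Step 3: cell (4,2)='.' (+6 fires, +7 burnt)
Step 4: cell (4,2)='.' (+7 fires, +6 burnt)
Step 5: cell (4,2)='.' (+5 fires, +7 burnt)
Step 6: cell (4,2)='.' (+3 fires, +5 burnt)
Step 7: cell (4,2)='.' (+1 fires, +3 burnt)
Step 8: cell (4,2)='.' (+0 fires, +1 burnt)
  fire out at step 8

1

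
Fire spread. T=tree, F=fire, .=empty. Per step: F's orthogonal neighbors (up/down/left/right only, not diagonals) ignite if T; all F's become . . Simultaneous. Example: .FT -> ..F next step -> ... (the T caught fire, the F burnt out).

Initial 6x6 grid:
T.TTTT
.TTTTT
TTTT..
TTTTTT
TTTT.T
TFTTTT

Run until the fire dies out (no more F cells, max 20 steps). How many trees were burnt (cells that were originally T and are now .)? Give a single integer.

Step 1: +3 fires, +1 burnt (F count now 3)
Step 2: +4 fires, +3 burnt (F count now 4)
Step 3: +5 fires, +4 burnt (F count now 5)
Step 4: +5 fires, +5 burnt (F count now 5)
Step 5: +4 fires, +5 burnt (F count now 4)
Step 6: +3 fires, +4 burnt (F count now 3)
Step 7: +2 fires, +3 burnt (F count now 2)
Step 8: +2 fires, +2 burnt (F count now 2)
Step 9: +1 fires, +2 burnt (F count now 1)
Step 10: +0 fires, +1 burnt (F count now 0)
Fire out after step 10
Initially T: 30, now '.': 35
Total burnt (originally-T cells now '.'): 29

Answer: 29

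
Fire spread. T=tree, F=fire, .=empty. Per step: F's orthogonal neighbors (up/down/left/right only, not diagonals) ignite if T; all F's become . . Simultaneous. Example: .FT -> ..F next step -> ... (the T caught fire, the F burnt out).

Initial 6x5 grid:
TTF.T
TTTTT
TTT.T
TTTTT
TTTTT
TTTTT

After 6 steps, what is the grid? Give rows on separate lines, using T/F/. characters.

Step 1: 2 trees catch fire, 1 burn out
  TF..T
  TTFTT
  TTT.T
  TTTTT
  TTTTT
  TTTTT
Step 2: 4 trees catch fire, 2 burn out
  F...T
  TF.FT
  TTF.T
  TTTTT
  TTTTT
  TTTTT
Step 3: 4 trees catch fire, 4 burn out
  ....T
  F...F
  TF..T
  TTFTT
  TTTTT
  TTTTT
Step 4: 6 trees catch fire, 4 burn out
  ....F
  .....
  F...F
  TF.FT
  TTFTT
  TTTTT
Step 5: 5 trees catch fire, 6 burn out
  .....
  .....
  .....
  F...F
  TF.FT
  TTFTT
Step 6: 4 trees catch fire, 5 burn out
  .....
  .....
  .....
  .....
  F...F
  TF.FT

.....
.....
.....
.....
F...F
TF.FT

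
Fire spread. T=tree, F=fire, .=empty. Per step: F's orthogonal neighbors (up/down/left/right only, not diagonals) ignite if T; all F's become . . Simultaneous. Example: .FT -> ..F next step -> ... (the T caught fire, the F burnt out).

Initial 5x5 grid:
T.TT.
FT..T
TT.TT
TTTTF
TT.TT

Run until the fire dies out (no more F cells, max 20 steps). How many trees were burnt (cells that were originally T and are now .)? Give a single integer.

Answer: 15

Derivation:
Step 1: +6 fires, +2 burnt (F count now 6)
Step 2: +6 fires, +6 burnt (F count now 6)
Step 3: +2 fires, +6 burnt (F count now 2)
Step 4: +1 fires, +2 burnt (F count now 1)
Step 5: +0 fires, +1 burnt (F count now 0)
Fire out after step 5
Initially T: 17, now '.': 23
Total burnt (originally-T cells now '.'): 15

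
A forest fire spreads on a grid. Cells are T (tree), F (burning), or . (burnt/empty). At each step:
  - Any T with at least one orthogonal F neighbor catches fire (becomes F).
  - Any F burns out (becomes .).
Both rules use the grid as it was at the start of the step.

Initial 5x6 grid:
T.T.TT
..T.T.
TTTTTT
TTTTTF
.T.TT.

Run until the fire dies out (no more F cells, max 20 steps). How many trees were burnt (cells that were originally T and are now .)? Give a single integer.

Answer: 19

Derivation:
Step 1: +2 fires, +1 burnt (F count now 2)
Step 2: +3 fires, +2 burnt (F count now 3)
Step 3: +4 fires, +3 burnt (F count now 4)
Step 4: +3 fires, +4 burnt (F count now 3)
Step 5: +5 fires, +3 burnt (F count now 5)
Step 6: +2 fires, +5 burnt (F count now 2)
Step 7: +0 fires, +2 burnt (F count now 0)
Fire out after step 7
Initially T: 20, now '.': 29
Total burnt (originally-T cells now '.'): 19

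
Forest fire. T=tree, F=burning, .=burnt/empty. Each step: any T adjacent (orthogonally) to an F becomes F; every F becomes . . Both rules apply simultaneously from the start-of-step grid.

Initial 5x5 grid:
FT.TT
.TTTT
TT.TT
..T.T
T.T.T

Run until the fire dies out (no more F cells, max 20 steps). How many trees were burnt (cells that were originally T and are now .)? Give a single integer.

Step 1: +1 fires, +1 burnt (F count now 1)
Step 2: +1 fires, +1 burnt (F count now 1)
Step 3: +2 fires, +1 burnt (F count now 2)
Step 4: +2 fires, +2 burnt (F count now 2)
Step 5: +3 fires, +2 burnt (F count now 3)
Step 6: +2 fires, +3 burnt (F count now 2)
Step 7: +1 fires, +2 burnt (F count now 1)
Step 8: +1 fires, +1 burnt (F count now 1)
Step 9: +0 fires, +1 burnt (F count now 0)
Fire out after step 9
Initially T: 16, now '.': 22
Total burnt (originally-T cells now '.'): 13

Answer: 13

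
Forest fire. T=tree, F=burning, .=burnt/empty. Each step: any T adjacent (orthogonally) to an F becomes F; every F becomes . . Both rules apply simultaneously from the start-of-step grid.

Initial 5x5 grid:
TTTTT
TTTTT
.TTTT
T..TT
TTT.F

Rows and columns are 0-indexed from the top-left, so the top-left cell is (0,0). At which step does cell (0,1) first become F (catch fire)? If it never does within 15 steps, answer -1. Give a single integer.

Step 1: cell (0,1)='T' (+1 fires, +1 burnt)
Step 2: cell (0,1)='T' (+2 fires, +1 burnt)
Step 3: cell (0,1)='T' (+2 fires, +2 burnt)
Step 4: cell (0,1)='T' (+3 fires, +2 burnt)
Step 5: cell (0,1)='T' (+3 fires, +3 burnt)
Step 6: cell (0,1)='T' (+2 fires, +3 burnt)
Step 7: cell (0,1)='F' (+2 fires, +2 burnt)
  -> target ignites at step 7
Step 8: cell (0,1)='.' (+1 fires, +2 burnt)
Step 9: cell (0,1)='.' (+0 fires, +1 burnt)
  fire out at step 9

7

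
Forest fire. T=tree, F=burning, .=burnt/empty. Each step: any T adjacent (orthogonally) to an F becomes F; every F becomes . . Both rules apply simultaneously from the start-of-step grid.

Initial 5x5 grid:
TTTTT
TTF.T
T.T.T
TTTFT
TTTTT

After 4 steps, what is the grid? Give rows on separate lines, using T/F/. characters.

Step 1: 6 trees catch fire, 2 burn out
  TTFTT
  TF..T
  T.F.T
  TTF.F
  TTTFT
Step 2: 7 trees catch fire, 6 burn out
  TF.FT
  F...T
  T...F
  TF...
  TTF.F
Step 3: 6 trees catch fire, 7 burn out
  F...F
  ....F
  F....
  F....
  TF...
Step 4: 1 trees catch fire, 6 burn out
  .....
  .....
  .....
  .....
  F....

.....
.....
.....
.....
F....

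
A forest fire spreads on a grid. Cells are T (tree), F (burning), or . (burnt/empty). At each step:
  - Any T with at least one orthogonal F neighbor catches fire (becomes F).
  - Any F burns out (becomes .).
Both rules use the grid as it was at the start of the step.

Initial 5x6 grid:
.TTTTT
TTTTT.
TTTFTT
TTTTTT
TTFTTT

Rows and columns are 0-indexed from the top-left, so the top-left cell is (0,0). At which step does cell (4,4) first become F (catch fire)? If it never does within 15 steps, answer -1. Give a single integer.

Step 1: cell (4,4)='T' (+7 fires, +2 burnt)
Step 2: cell (4,4)='F' (+9 fires, +7 burnt)
  -> target ignites at step 2
Step 3: cell (4,4)='.' (+7 fires, +9 burnt)
Step 4: cell (4,4)='.' (+3 fires, +7 burnt)
Step 5: cell (4,4)='.' (+0 fires, +3 burnt)
  fire out at step 5

2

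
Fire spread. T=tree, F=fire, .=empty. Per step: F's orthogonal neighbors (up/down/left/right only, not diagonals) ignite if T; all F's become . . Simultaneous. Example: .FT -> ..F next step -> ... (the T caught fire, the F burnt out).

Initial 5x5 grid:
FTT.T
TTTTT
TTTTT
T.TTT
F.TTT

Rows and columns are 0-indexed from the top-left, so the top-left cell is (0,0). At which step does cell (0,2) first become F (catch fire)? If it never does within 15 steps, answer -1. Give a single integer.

Step 1: cell (0,2)='T' (+3 fires, +2 burnt)
Step 2: cell (0,2)='F' (+3 fires, +3 burnt)
  -> target ignites at step 2
Step 3: cell (0,2)='.' (+2 fires, +3 burnt)
Step 4: cell (0,2)='.' (+2 fires, +2 burnt)
Step 5: cell (0,2)='.' (+3 fires, +2 burnt)
Step 6: cell (0,2)='.' (+4 fires, +3 burnt)
Step 7: cell (0,2)='.' (+2 fires, +4 burnt)
Step 8: cell (0,2)='.' (+1 fires, +2 burnt)
Step 9: cell (0,2)='.' (+0 fires, +1 burnt)
  fire out at step 9

2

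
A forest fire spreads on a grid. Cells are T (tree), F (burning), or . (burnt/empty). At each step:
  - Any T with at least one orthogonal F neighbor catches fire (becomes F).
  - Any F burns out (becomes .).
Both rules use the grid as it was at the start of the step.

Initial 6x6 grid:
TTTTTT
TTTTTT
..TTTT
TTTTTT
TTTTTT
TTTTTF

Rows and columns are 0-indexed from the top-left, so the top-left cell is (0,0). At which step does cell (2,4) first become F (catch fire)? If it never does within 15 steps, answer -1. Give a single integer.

Step 1: cell (2,4)='T' (+2 fires, +1 burnt)
Step 2: cell (2,4)='T' (+3 fires, +2 burnt)
Step 3: cell (2,4)='T' (+4 fires, +3 burnt)
Step 4: cell (2,4)='F' (+5 fires, +4 burnt)
  -> target ignites at step 4
Step 5: cell (2,4)='.' (+6 fires, +5 burnt)
Step 6: cell (2,4)='.' (+5 fires, +6 burnt)
Step 7: cell (2,4)='.' (+3 fires, +5 burnt)
Step 8: cell (2,4)='.' (+2 fires, +3 burnt)
Step 9: cell (2,4)='.' (+2 fires, +2 burnt)
Step 10: cell (2,4)='.' (+1 fires, +2 burnt)
Step 11: cell (2,4)='.' (+0 fires, +1 burnt)
  fire out at step 11

4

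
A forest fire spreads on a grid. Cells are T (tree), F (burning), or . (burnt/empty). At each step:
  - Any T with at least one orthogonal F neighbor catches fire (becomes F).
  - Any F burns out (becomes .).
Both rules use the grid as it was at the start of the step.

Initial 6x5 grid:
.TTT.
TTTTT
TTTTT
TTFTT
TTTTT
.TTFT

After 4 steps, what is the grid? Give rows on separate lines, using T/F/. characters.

Step 1: 7 trees catch fire, 2 burn out
  .TTT.
  TTTTT
  TTFTT
  TF.FT
  TTFFT
  .TF.F
Step 2: 8 trees catch fire, 7 burn out
  .TTT.
  TTFTT
  TF.FT
  F...F
  TF..F
  .F...
Step 3: 6 trees catch fire, 8 burn out
  .TFT.
  TF.FT
  F...F
  .....
  F....
  .....
Step 4: 4 trees catch fire, 6 burn out
  .F.F.
  F...F
  .....
  .....
  .....
  .....

.F.F.
F...F
.....
.....
.....
.....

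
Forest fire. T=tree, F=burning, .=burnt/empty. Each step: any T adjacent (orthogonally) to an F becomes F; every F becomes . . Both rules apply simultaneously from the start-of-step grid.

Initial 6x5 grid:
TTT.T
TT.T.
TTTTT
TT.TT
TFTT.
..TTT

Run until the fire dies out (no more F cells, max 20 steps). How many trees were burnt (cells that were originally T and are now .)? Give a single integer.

Answer: 21

Derivation:
Step 1: +3 fires, +1 burnt (F count now 3)
Step 2: +4 fires, +3 burnt (F count now 4)
Step 3: +5 fires, +4 burnt (F count now 5)
Step 4: +5 fires, +5 burnt (F count now 5)
Step 5: +4 fires, +5 burnt (F count now 4)
Step 6: +0 fires, +4 burnt (F count now 0)
Fire out after step 6
Initially T: 22, now '.': 29
Total burnt (originally-T cells now '.'): 21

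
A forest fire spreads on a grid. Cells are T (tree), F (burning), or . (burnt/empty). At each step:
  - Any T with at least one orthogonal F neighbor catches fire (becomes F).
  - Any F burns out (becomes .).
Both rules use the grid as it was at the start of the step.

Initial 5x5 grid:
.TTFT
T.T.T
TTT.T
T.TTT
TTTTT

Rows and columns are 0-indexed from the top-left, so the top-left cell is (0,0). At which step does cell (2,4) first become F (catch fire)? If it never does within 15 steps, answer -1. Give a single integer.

Step 1: cell (2,4)='T' (+2 fires, +1 burnt)
Step 2: cell (2,4)='T' (+3 fires, +2 burnt)
Step 3: cell (2,4)='F' (+2 fires, +3 burnt)
  -> target ignites at step 3
Step 4: cell (2,4)='.' (+3 fires, +2 burnt)
Step 5: cell (2,4)='.' (+4 fires, +3 burnt)
Step 6: cell (2,4)='.' (+4 fires, +4 burnt)
Step 7: cell (2,4)='.' (+1 fires, +4 burnt)
Step 8: cell (2,4)='.' (+0 fires, +1 burnt)
  fire out at step 8

3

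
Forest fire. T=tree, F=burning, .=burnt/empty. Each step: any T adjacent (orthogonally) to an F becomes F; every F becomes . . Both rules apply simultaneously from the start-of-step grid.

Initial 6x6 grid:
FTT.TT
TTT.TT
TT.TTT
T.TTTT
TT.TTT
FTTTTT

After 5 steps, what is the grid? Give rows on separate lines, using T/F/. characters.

Step 1: 4 trees catch fire, 2 burn out
  .FT.TT
  FTT.TT
  TT.TTT
  T.TTTT
  FT.TTT
  .FTTTT
Step 2: 6 trees catch fire, 4 burn out
  ..F.TT
  .FT.TT
  FT.TTT
  F.TTTT
  .F.TTT
  ..FTTT
Step 3: 3 trees catch fire, 6 burn out
  ....TT
  ..F.TT
  .F.TTT
  ..TTTT
  ...TTT
  ...FTT
Step 4: 2 trees catch fire, 3 burn out
  ....TT
  ....TT
  ...TTT
  ..TTTT
  ...FTT
  ....FT
Step 5: 3 trees catch fire, 2 burn out
  ....TT
  ....TT
  ...TTT
  ..TFTT
  ....FT
  .....F

....TT
....TT
...TTT
..TFTT
....FT
.....F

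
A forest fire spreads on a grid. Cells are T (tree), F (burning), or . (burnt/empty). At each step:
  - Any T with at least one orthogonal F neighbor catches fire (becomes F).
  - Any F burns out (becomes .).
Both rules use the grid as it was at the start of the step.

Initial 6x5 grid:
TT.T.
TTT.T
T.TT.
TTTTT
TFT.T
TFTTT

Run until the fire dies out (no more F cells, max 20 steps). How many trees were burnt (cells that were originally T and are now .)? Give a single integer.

Answer: 20

Derivation:
Step 1: +5 fires, +2 burnt (F count now 5)
Step 2: +3 fires, +5 burnt (F count now 3)
Step 3: +4 fires, +3 burnt (F count now 4)
Step 4: +5 fires, +4 burnt (F count now 5)
Step 5: +2 fires, +5 burnt (F count now 2)
Step 6: +1 fires, +2 burnt (F count now 1)
Step 7: +0 fires, +1 burnt (F count now 0)
Fire out after step 7
Initially T: 22, now '.': 28
Total burnt (originally-T cells now '.'): 20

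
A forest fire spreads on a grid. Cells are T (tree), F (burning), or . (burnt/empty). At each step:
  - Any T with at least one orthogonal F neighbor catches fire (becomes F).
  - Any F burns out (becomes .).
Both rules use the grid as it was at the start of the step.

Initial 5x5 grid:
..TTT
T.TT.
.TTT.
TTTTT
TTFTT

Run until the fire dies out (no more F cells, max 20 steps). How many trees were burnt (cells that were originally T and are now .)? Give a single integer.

Answer: 17

Derivation:
Step 1: +3 fires, +1 burnt (F count now 3)
Step 2: +5 fires, +3 burnt (F count now 5)
Step 3: +5 fires, +5 burnt (F count now 5)
Step 4: +2 fires, +5 burnt (F count now 2)
Step 5: +1 fires, +2 burnt (F count now 1)
Step 6: +1 fires, +1 burnt (F count now 1)
Step 7: +0 fires, +1 burnt (F count now 0)
Fire out after step 7
Initially T: 18, now '.': 24
Total burnt (originally-T cells now '.'): 17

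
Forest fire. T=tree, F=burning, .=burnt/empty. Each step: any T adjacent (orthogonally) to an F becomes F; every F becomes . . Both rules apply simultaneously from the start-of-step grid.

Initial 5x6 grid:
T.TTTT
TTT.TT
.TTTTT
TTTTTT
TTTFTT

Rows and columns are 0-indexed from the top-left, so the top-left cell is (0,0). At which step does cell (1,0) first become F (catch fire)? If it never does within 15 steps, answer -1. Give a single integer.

Step 1: cell (1,0)='T' (+3 fires, +1 burnt)
Step 2: cell (1,0)='T' (+5 fires, +3 burnt)
Step 3: cell (1,0)='T' (+5 fires, +5 burnt)
Step 4: cell (1,0)='T' (+5 fires, +5 burnt)
Step 5: cell (1,0)='T' (+4 fires, +5 burnt)
Step 6: cell (1,0)='F' (+3 fires, +4 burnt)
  -> target ignites at step 6
Step 7: cell (1,0)='.' (+1 fires, +3 burnt)
Step 8: cell (1,0)='.' (+0 fires, +1 burnt)
  fire out at step 8

6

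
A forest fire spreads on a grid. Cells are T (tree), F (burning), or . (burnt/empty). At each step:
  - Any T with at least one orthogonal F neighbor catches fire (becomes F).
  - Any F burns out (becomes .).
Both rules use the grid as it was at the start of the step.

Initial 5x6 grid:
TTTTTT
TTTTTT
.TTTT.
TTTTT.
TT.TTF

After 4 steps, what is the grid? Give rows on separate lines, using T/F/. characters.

Step 1: 1 trees catch fire, 1 burn out
  TTTTTT
  TTTTTT
  .TTTT.
  TTTTT.
  TT.TF.
Step 2: 2 trees catch fire, 1 burn out
  TTTTTT
  TTTTTT
  .TTTT.
  TTTTF.
  TT.F..
Step 3: 2 trees catch fire, 2 burn out
  TTTTTT
  TTTTTT
  .TTTF.
  TTTF..
  TT....
Step 4: 3 trees catch fire, 2 burn out
  TTTTTT
  TTTTFT
  .TTF..
  TTF...
  TT....

TTTTTT
TTTTFT
.TTF..
TTF...
TT....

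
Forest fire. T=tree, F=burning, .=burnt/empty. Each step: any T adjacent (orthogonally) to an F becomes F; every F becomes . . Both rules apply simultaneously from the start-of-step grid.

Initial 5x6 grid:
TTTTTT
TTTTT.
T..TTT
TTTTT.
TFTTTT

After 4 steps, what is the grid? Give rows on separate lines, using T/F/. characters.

Step 1: 3 trees catch fire, 1 burn out
  TTTTTT
  TTTTT.
  T..TTT
  TFTTT.
  F.FTTT
Step 2: 3 trees catch fire, 3 burn out
  TTTTTT
  TTTTT.
  T..TTT
  F.FTT.
  ...FTT
Step 3: 3 trees catch fire, 3 burn out
  TTTTTT
  TTTTT.
  F..TTT
  ...FT.
  ....FT
Step 4: 4 trees catch fire, 3 burn out
  TTTTTT
  FTTTT.
  ...FTT
  ....F.
  .....F

TTTTTT
FTTTT.
...FTT
....F.
.....F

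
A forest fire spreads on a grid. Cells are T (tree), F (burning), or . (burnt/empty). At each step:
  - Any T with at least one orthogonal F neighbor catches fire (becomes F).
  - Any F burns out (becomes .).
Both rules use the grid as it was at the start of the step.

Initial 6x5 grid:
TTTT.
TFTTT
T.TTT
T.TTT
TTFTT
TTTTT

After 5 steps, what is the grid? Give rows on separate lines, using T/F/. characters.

Step 1: 7 trees catch fire, 2 burn out
  TFTT.
  F.FTT
  T.TTT
  T.FTT
  TF.FT
  TTFTT
Step 2: 10 trees catch fire, 7 burn out
  F.FT.
  ...FT
  F.FTT
  T..FT
  F...F
  TF.FT
Step 3: 7 trees catch fire, 10 burn out
  ...F.
  ....F
  ...FT
  F...F
  .....
  F...F
Step 4: 1 trees catch fire, 7 burn out
  .....
  .....
  ....F
  .....
  .....
  .....
Step 5: 0 trees catch fire, 1 burn out
  .....
  .....
  .....
  .....
  .....
  .....

.....
.....
.....
.....
.....
.....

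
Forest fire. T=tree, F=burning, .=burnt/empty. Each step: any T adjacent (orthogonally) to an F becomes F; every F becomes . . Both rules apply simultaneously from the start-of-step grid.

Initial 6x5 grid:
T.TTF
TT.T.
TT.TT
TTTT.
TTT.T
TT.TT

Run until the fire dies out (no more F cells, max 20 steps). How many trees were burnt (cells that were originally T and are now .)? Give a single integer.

Answer: 19

Derivation:
Step 1: +1 fires, +1 burnt (F count now 1)
Step 2: +2 fires, +1 burnt (F count now 2)
Step 3: +1 fires, +2 burnt (F count now 1)
Step 4: +2 fires, +1 burnt (F count now 2)
Step 5: +1 fires, +2 burnt (F count now 1)
Step 6: +2 fires, +1 burnt (F count now 2)
Step 7: +3 fires, +2 burnt (F count now 3)
Step 8: +4 fires, +3 burnt (F count now 4)
Step 9: +2 fires, +4 burnt (F count now 2)
Step 10: +1 fires, +2 burnt (F count now 1)
Step 11: +0 fires, +1 burnt (F count now 0)
Fire out after step 11
Initially T: 22, now '.': 27
Total burnt (originally-T cells now '.'): 19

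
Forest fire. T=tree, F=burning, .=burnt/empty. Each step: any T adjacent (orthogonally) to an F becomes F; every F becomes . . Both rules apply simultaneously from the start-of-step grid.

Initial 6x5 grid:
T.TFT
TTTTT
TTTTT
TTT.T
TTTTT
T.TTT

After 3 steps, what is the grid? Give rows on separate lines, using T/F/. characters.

Step 1: 3 trees catch fire, 1 burn out
  T.F.F
  TTTFT
  TTTTT
  TTT.T
  TTTTT
  T.TTT
Step 2: 3 trees catch fire, 3 burn out
  T....
  TTF.F
  TTTFT
  TTT.T
  TTTTT
  T.TTT
Step 3: 3 trees catch fire, 3 burn out
  T....
  TF...
  TTF.F
  TTT.T
  TTTTT
  T.TTT

T....
TF...
TTF.F
TTT.T
TTTTT
T.TTT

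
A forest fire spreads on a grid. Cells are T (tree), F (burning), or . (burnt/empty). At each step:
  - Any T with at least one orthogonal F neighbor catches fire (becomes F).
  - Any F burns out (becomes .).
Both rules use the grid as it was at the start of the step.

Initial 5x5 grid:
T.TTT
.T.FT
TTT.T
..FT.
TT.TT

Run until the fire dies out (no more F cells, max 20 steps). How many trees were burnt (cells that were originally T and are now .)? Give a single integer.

Step 1: +4 fires, +2 burnt (F count now 4)
Step 2: +5 fires, +4 burnt (F count now 5)
Step 3: +3 fires, +5 burnt (F count now 3)
Step 4: +0 fires, +3 burnt (F count now 0)
Fire out after step 4
Initially T: 15, now '.': 22
Total burnt (originally-T cells now '.'): 12

Answer: 12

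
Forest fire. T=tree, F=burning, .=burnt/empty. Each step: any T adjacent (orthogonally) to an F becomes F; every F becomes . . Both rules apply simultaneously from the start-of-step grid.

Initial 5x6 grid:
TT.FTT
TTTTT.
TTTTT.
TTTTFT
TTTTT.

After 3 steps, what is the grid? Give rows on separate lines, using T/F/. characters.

Step 1: 6 trees catch fire, 2 burn out
  TT..FT
  TTTFT.
  TTTTF.
  TTTF.F
  TTTTF.
Step 2: 6 trees catch fire, 6 burn out
  TT...F
  TTF.F.
  TTTF..
  TTF...
  TTTF..
Step 3: 4 trees catch fire, 6 burn out
  TT....
  TF....
  TTF...
  TF....
  TTF...

TT....
TF....
TTF...
TF....
TTF...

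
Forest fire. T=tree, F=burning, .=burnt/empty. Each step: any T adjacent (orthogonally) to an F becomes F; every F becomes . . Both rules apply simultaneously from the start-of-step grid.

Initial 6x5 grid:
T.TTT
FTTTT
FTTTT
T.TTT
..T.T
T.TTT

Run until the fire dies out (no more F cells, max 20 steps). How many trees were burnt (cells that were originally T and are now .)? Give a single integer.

Step 1: +4 fires, +2 burnt (F count now 4)
Step 2: +2 fires, +4 burnt (F count now 2)
Step 3: +4 fires, +2 burnt (F count now 4)
Step 4: +5 fires, +4 burnt (F count now 5)
Step 5: +3 fires, +5 burnt (F count now 3)
Step 6: +2 fires, +3 burnt (F count now 2)
Step 7: +1 fires, +2 burnt (F count now 1)
Step 8: +0 fires, +1 burnt (F count now 0)
Fire out after step 8
Initially T: 22, now '.': 29
Total burnt (originally-T cells now '.'): 21

Answer: 21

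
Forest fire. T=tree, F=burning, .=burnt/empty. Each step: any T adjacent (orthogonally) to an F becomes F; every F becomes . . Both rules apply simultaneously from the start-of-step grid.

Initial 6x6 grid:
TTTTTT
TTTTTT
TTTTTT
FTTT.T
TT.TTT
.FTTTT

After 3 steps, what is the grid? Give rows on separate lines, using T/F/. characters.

Step 1: 5 trees catch fire, 2 burn out
  TTTTTT
  TTTTTT
  FTTTTT
  .FTT.T
  FF.TTT
  ..FTTT
Step 2: 4 trees catch fire, 5 burn out
  TTTTTT
  FTTTTT
  .FTTTT
  ..FT.T
  ...TTT
  ...FTT
Step 3: 6 trees catch fire, 4 burn out
  FTTTTT
  .FTTTT
  ..FTTT
  ...F.T
  ...FTT
  ....FT

FTTTTT
.FTTTT
..FTTT
...F.T
...FTT
....FT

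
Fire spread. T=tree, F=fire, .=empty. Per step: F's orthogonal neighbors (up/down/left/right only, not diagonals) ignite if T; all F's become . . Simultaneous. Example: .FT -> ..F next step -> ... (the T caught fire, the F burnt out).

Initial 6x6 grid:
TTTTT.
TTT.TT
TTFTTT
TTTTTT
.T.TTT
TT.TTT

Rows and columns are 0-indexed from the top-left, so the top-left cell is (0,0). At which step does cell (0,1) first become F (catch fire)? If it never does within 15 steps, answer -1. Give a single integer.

Step 1: cell (0,1)='T' (+4 fires, +1 burnt)
Step 2: cell (0,1)='T' (+6 fires, +4 burnt)
Step 3: cell (0,1)='F' (+9 fires, +6 burnt)
  -> target ignites at step 3
Step 4: cell (0,1)='.' (+7 fires, +9 burnt)
Step 5: cell (0,1)='.' (+3 fires, +7 burnt)
Step 6: cell (0,1)='.' (+1 fires, +3 burnt)
Step 7: cell (0,1)='.' (+0 fires, +1 burnt)
  fire out at step 7

3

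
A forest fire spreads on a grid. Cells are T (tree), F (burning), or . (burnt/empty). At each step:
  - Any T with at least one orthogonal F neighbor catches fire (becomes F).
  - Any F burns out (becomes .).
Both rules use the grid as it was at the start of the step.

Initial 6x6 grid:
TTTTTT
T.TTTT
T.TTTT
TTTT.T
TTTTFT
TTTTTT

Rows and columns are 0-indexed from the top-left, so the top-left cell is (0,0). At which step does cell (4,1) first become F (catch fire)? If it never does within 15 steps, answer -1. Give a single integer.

Step 1: cell (4,1)='T' (+3 fires, +1 burnt)
Step 2: cell (4,1)='T' (+5 fires, +3 burnt)
Step 3: cell (4,1)='F' (+5 fires, +5 burnt)
  -> target ignites at step 3
Step 4: cell (4,1)='.' (+7 fires, +5 burnt)
Step 5: cell (4,1)='.' (+6 fires, +7 burnt)
Step 6: cell (4,1)='.' (+3 fires, +6 burnt)
Step 7: cell (4,1)='.' (+2 fires, +3 burnt)
Step 8: cell (4,1)='.' (+1 fires, +2 burnt)
Step 9: cell (4,1)='.' (+0 fires, +1 burnt)
  fire out at step 9

3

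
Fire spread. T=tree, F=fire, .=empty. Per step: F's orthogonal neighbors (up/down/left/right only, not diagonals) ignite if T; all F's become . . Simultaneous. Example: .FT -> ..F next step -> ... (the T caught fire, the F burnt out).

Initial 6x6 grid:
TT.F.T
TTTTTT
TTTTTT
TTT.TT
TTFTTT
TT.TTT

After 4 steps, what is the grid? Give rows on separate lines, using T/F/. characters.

Step 1: 4 trees catch fire, 2 burn out
  TT...T
  TTTFTT
  TTTTTT
  TTF.TT
  TF.FTT
  TT.TTT
Step 2: 9 trees catch fire, 4 burn out
  TT...T
  TTF.FT
  TTFFTT
  TF..TT
  F...FT
  TF.FTT
Step 3: 9 trees catch fire, 9 burn out
  TT...T
  TF...F
  TF..FT
  F...FT
  .....F
  F...FT
Step 4: 7 trees catch fire, 9 burn out
  TF...F
  F.....
  F....F
  .....F
  ......
  .....F

TF...F
F.....
F....F
.....F
......
.....F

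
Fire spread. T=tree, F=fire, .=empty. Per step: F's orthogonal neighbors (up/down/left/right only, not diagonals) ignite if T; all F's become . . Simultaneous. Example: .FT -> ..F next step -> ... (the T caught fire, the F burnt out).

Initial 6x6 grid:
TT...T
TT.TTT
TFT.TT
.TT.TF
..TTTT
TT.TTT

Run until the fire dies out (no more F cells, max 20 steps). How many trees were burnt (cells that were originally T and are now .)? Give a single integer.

Answer: 22

Derivation:
Step 1: +7 fires, +2 burnt (F count now 7)
Step 2: +7 fires, +7 burnt (F count now 7)
Step 3: +6 fires, +7 burnt (F count now 6)
Step 4: +2 fires, +6 burnt (F count now 2)
Step 5: +0 fires, +2 burnt (F count now 0)
Fire out after step 5
Initially T: 24, now '.': 34
Total burnt (originally-T cells now '.'): 22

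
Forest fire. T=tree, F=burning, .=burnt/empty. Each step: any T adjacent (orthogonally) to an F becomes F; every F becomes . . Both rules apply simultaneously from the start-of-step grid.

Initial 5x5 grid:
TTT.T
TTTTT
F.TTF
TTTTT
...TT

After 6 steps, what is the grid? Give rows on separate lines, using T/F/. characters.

Step 1: 5 trees catch fire, 2 burn out
  TTT.T
  FTTTF
  ..TF.
  FTTTF
  ...TT
Step 2: 8 trees catch fire, 5 burn out
  FTT.F
  .FTF.
  ..F..
  .FTF.
  ...TF
Step 3: 4 trees catch fire, 8 burn out
  .FT..
  ..F..
  .....
  ..F..
  ...F.
Step 4: 1 trees catch fire, 4 burn out
  ..F..
  .....
  .....
  .....
  .....
Step 5: 0 trees catch fire, 1 burn out
  .....
  .....
  .....
  .....
  .....
Step 6: 0 trees catch fire, 0 burn out
  .....
  .....
  .....
  .....
  .....

.....
.....
.....
.....
.....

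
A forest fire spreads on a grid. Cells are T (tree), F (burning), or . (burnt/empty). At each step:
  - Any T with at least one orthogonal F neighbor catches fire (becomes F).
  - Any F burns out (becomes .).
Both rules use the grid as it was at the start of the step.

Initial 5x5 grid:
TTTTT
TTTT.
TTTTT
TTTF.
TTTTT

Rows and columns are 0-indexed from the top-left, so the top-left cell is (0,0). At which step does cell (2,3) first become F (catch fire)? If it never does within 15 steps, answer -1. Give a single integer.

Step 1: cell (2,3)='F' (+3 fires, +1 burnt)
  -> target ignites at step 1
Step 2: cell (2,3)='.' (+6 fires, +3 burnt)
Step 3: cell (2,3)='.' (+5 fires, +6 burnt)
Step 4: cell (2,3)='.' (+5 fires, +5 burnt)
Step 5: cell (2,3)='.' (+2 fires, +5 burnt)
Step 6: cell (2,3)='.' (+1 fires, +2 burnt)
Step 7: cell (2,3)='.' (+0 fires, +1 burnt)
  fire out at step 7

1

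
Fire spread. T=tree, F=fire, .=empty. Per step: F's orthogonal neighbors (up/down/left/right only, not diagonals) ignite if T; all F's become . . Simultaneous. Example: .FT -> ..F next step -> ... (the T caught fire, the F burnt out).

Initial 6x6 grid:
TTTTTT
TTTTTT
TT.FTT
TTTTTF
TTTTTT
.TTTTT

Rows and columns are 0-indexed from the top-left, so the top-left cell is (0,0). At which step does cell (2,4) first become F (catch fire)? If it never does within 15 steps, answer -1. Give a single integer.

Step 1: cell (2,4)='F' (+6 fires, +2 burnt)
  -> target ignites at step 1
Step 2: cell (2,4)='.' (+8 fires, +6 burnt)
Step 3: cell (2,4)='.' (+8 fires, +8 burnt)
Step 4: cell (2,4)='.' (+6 fires, +8 burnt)
Step 5: cell (2,4)='.' (+4 fires, +6 burnt)
Step 6: cell (2,4)='.' (+0 fires, +4 burnt)
  fire out at step 6

1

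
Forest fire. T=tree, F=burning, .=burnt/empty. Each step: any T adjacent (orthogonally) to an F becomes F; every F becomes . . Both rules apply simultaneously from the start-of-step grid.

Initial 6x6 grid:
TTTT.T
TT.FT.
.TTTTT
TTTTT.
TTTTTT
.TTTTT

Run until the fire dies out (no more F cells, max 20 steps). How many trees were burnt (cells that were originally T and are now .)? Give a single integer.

Step 1: +3 fires, +1 burnt (F count now 3)
Step 2: +4 fires, +3 burnt (F count now 4)
Step 3: +6 fires, +4 burnt (F count now 6)
Step 4: +6 fires, +6 burnt (F count now 6)
Step 5: +6 fires, +6 burnt (F count now 6)
Step 6: +3 fires, +6 burnt (F count now 3)
Step 7: +0 fires, +3 burnt (F count now 0)
Fire out after step 7
Initially T: 29, now '.': 35
Total burnt (originally-T cells now '.'): 28

Answer: 28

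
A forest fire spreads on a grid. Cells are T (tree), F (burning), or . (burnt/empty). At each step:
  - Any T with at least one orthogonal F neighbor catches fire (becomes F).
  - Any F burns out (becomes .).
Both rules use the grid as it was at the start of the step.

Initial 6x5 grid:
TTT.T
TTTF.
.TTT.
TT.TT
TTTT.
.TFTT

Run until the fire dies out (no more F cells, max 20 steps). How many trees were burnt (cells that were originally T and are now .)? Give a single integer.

Step 1: +5 fires, +2 burnt (F count now 5)
Step 2: +7 fires, +5 burnt (F count now 7)
Step 3: +6 fires, +7 burnt (F count now 6)
Step 4: +2 fires, +6 burnt (F count now 2)
Step 5: +0 fires, +2 burnt (F count now 0)
Fire out after step 5
Initially T: 21, now '.': 29
Total burnt (originally-T cells now '.'): 20

Answer: 20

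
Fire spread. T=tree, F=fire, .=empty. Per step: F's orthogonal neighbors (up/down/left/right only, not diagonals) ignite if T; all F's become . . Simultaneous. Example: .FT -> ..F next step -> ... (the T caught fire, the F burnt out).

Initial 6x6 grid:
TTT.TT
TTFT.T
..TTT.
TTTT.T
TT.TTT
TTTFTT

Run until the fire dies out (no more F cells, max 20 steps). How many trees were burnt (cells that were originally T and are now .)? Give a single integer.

Step 1: +7 fires, +2 burnt (F count now 7)
Step 2: +8 fires, +7 burnt (F count now 8)
Step 3: +6 fires, +8 burnt (F count now 6)
Step 4: +3 fires, +6 burnt (F count now 3)
Step 5: +0 fires, +3 burnt (F count now 0)
Fire out after step 5
Initially T: 27, now '.': 33
Total burnt (originally-T cells now '.'): 24

Answer: 24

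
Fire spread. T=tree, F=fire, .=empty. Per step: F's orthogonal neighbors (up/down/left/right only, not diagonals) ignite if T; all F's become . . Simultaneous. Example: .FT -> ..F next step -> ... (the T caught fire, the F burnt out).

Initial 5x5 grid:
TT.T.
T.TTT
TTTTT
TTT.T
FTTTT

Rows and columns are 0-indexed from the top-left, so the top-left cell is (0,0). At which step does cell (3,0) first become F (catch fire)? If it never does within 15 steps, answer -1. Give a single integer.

Step 1: cell (3,0)='F' (+2 fires, +1 burnt)
  -> target ignites at step 1
Step 2: cell (3,0)='.' (+3 fires, +2 burnt)
Step 3: cell (3,0)='.' (+4 fires, +3 burnt)
Step 4: cell (3,0)='.' (+3 fires, +4 burnt)
Step 5: cell (3,0)='.' (+4 fires, +3 burnt)
Step 6: cell (3,0)='.' (+2 fires, +4 burnt)
Step 7: cell (3,0)='.' (+2 fires, +2 burnt)
Step 8: cell (3,0)='.' (+0 fires, +2 burnt)
  fire out at step 8

1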